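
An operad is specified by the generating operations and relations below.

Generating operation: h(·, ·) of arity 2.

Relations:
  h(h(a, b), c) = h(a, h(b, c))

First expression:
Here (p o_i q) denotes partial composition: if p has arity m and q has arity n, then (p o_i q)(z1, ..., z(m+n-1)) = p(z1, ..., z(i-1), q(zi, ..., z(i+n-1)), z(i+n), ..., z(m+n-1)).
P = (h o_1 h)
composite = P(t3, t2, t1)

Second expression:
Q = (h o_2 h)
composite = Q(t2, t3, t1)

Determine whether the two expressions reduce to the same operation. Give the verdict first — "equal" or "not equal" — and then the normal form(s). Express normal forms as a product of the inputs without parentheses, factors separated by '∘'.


not equal; the first gives t3 ∘ t2 ∘ t1 and the second t2 ∘ t3 ∘ t1

Normal form of the first expression: t3 ∘ t2 ∘ t1
Normal form of the second expression: t2 ∘ t3 ∘ t1
The forms do not match — not equal.


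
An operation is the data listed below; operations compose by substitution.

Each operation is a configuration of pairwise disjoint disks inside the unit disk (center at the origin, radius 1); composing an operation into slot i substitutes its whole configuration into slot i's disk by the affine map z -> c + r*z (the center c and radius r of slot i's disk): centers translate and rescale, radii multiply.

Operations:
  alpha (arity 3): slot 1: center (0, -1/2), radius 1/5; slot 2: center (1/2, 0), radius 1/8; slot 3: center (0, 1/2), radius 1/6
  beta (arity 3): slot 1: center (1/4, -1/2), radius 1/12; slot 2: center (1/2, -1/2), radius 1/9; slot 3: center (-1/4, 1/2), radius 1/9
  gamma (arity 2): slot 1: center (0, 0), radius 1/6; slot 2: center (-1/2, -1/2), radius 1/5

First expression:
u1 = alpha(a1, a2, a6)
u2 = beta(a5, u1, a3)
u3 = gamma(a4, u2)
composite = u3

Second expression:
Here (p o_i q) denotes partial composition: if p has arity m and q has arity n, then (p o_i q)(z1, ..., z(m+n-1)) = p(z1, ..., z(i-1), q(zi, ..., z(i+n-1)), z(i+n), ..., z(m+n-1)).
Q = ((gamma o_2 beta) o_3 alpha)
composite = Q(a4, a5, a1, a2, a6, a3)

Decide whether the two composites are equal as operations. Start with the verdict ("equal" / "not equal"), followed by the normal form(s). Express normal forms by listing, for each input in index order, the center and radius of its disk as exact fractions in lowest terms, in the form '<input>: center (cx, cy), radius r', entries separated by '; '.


equal — both sides give a1: center (-2/5, -11/18), radius 1/225; a2: center (-7/18, -3/5), radius 1/360; a3: center (-11/20, -2/5), radius 1/45; a4: center (0, 0), radius 1/6; a5: center (-9/20, -3/5), radius 1/60; a6: center (-2/5, -53/90), radius 1/270

The first composite normalizes to a1: center (-2/5, -11/18), radius 1/225; a2: center (-7/18, -3/5), radius 1/360; a3: center (-11/20, -2/5), radius 1/45; a4: center (0, 0), radius 1/6; a5: center (-9/20, -3/5), radius 1/60; a6: center (-2/5, -53/90), radius 1/270
The second composite normalizes to a1: center (-2/5, -11/18), radius 1/225; a2: center (-7/18, -3/5), radius 1/360; a3: center (-11/20, -2/5), radius 1/45; a4: center (0, 0), radius 1/6; a5: center (-9/20, -3/5), radius 1/60; a6: center (-2/5, -53/90), radius 1/270
Same normal form: equal.


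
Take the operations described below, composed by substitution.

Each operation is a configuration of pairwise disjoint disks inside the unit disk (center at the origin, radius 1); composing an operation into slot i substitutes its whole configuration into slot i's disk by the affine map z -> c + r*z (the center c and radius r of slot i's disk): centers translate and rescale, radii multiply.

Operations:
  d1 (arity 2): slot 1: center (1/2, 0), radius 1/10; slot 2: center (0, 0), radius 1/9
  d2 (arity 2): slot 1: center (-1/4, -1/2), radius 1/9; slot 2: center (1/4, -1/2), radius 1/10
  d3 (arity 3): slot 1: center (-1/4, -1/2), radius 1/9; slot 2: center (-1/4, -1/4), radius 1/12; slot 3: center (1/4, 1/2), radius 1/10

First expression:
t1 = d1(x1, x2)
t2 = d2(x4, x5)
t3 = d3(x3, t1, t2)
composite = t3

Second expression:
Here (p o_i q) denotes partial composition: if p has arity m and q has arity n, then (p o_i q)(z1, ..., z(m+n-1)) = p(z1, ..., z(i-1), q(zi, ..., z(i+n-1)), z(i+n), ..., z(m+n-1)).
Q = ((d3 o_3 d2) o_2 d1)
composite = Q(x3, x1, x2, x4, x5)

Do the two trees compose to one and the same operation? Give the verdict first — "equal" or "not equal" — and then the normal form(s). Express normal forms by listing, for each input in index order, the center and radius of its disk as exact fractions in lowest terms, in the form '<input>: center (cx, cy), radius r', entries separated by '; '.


Reducing the first expression gives x1: center (-5/24, -1/4), radius 1/120; x2: center (-1/4, -1/4), radius 1/108; x3: center (-1/4, -1/2), radius 1/9; x4: center (9/40, 9/20), radius 1/90; x5: center (11/40, 9/20), radius 1/100
Reducing the second expression gives x1: center (-5/24, -1/4), radius 1/120; x2: center (-1/4, -1/4), radius 1/108; x3: center (-1/4, -1/2), radius 1/9; x4: center (9/40, 9/20), radius 1/90; x5: center (11/40, 9/20), radius 1/100
Identical normal forms: equal.

equal — both sides give x1: center (-5/24, -1/4), radius 1/120; x2: center (-1/4, -1/4), radius 1/108; x3: center (-1/4, -1/2), radius 1/9; x4: center (9/40, 9/20), radius 1/90; x5: center (11/40, 9/20), radius 1/100


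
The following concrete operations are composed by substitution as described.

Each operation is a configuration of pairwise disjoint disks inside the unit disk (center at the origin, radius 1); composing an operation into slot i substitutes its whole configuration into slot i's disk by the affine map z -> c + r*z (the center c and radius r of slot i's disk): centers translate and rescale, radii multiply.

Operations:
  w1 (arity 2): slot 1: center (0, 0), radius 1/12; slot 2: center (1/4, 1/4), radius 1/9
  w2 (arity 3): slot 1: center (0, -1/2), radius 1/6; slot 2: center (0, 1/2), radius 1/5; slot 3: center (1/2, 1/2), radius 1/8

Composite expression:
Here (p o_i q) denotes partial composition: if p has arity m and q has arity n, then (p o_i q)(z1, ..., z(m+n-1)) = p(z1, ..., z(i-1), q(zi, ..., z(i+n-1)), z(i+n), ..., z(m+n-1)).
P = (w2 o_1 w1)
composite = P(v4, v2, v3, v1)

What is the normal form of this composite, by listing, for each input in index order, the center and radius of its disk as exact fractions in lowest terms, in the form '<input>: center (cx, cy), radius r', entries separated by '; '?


Affine substitution under w2: radii multiply and v-centers shift.
tracing v4 down its 2-map path: center (0, -1/2), radius 1/72
tracing v2 down its 2-map path: center (1/24, -11/24), radius 1/54
tracing v3 down its 1-map path: center (0, 1/2), radius 1/5
tracing v1 down its 1-map path: center (1/2, 1/2), radius 1/8

v1: center (1/2, 1/2), radius 1/8; v2: center (1/24, -11/24), radius 1/54; v3: center (0, 1/2), radius 1/5; v4: center (0, -1/2), radius 1/72


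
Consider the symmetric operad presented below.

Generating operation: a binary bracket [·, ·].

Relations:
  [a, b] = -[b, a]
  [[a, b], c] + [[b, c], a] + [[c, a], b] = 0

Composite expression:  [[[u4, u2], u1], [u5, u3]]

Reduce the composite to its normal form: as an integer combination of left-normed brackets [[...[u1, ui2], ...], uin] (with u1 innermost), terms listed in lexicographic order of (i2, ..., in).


-[[[[u1, u2], u4], u3], u5] + [[[[u1, u2], u4], u5], u3] + [[[[u1, u4], u2], u3], u5] - [[[[u1, u4], u2], u5], u3]

Left-normed coefficients sit on the u1-initial expansion words.
Composite bracket: [[[u4, u2], u1], [u5, u3]]
Full expansion: 16 signed words from ab - ba (2^4 = 16).
Only words starting with u1 matter:
  sign of u1u2u4u3u5 is -1, so it contributes -[[[[u1, u2], u4], u3], u5]
  sign of u1u2u4u5u3 is +1, so it contributes +[[[[u1, u2], u4], u5], u3]
  sign of u1u4u2u3u5 is +1, so it contributes +[[[[u1, u4], u2], u3], u5]
  sign of u1u4u2u5u3 is -1, so it contributes -[[[[u1, u4], u2], u5], u3]


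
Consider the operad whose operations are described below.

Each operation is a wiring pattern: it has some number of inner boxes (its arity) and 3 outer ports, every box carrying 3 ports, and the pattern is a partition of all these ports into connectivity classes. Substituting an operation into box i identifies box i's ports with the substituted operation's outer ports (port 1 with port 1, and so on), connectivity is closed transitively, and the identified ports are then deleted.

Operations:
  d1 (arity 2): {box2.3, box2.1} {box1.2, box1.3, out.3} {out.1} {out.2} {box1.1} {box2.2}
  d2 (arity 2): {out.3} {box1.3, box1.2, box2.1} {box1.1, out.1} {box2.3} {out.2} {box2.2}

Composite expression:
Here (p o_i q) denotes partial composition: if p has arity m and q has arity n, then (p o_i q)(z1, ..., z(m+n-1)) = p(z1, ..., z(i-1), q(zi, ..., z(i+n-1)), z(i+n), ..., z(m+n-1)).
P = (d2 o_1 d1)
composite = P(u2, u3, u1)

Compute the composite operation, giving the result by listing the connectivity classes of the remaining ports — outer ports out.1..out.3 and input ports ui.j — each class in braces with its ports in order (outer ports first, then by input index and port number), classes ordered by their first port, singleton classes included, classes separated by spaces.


{out.1} {out.2} {out.3} {u1.1, u2.2, u2.3} {u1.2} {u1.3} {u2.1} {u3.1, u3.3} {u3.2}

Reachability decides: close wires over d2-identified ports.
after d1, the pattern on (u2, u3) reads {out.1} {out.2} {out.3, u2.2, u2.3} {u2.1} {u3.1, u3.3} {u3.2} (out.j = its outer ports)
after d2, the pattern on (u2, u3, u1) reads {out.1} {out.2} {out.3} {u1.1, u2.2, u2.3} {u1.2} {u1.3} {u2.1} {u3.1, u3.3} {u3.2} (out.j = its outer ports)


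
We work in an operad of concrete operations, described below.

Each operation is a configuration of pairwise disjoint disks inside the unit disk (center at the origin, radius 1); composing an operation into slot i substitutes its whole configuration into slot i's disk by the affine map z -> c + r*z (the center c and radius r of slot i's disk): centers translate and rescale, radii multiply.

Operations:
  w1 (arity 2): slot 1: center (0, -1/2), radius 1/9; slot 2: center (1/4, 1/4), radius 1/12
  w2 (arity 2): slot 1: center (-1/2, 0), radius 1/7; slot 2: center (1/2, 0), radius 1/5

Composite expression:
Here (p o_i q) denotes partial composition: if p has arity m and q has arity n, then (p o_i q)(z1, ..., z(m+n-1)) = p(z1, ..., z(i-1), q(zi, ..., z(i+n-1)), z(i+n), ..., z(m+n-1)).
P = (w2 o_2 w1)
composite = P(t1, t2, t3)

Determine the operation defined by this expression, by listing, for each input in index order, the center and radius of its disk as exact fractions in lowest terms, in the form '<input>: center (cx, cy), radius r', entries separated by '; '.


Follow each t-input down from w2: c' goes to c + r*c', radius to r*r'.
input t1: applying the 1 nested substitution gives center (-1/2, 0), radius 1/7
input t2: applying the 2 nested substitutions gives center (1/2, -1/10), radius 1/45
input t3: applying the 2 nested substitutions gives center (11/20, 1/20), radius 1/60

t1: center (-1/2, 0), radius 1/7; t2: center (1/2, -1/10), radius 1/45; t3: center (11/20, 1/20), radius 1/60


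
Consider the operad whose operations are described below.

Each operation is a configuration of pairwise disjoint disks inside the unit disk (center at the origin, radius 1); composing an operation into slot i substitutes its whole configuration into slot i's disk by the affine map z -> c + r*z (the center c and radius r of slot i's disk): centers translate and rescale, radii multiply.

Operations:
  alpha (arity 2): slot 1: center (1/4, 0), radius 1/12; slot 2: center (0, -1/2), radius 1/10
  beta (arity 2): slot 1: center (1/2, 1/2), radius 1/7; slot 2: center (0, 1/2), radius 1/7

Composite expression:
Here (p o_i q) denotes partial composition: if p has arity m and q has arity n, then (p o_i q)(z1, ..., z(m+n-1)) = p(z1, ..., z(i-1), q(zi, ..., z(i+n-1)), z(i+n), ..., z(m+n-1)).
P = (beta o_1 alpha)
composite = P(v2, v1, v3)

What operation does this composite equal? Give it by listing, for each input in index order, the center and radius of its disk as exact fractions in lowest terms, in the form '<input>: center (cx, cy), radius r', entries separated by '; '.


Each v-disk chains the slot maps above it in beta; radii multiply.
v2: after 2 affine steps, its disk has center (15/28, 1/2), radius 1/84
v1: after 2 affine steps, its disk has center (1/2, 3/7), radius 1/70
v3: after 1 affine step, its disk has center (0, 1/2), radius 1/7

v1: center (1/2, 3/7), radius 1/70; v2: center (15/28, 1/2), radius 1/84; v3: center (0, 1/2), radius 1/7


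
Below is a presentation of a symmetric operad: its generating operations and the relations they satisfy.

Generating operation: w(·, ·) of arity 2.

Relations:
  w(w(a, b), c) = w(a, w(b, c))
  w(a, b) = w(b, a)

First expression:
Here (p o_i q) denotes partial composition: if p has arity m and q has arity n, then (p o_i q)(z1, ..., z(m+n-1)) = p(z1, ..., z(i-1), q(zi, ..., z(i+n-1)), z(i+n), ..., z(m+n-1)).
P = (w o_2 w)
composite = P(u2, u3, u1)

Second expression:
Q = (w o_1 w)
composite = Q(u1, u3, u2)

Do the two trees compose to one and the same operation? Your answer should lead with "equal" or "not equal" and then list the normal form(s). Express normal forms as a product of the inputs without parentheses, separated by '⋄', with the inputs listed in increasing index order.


equal; both compose to u1 ⋄ u2 ⋄ u3

Reducing the first expression gives u1 ⋄ u2 ⋄ u3
Reducing the second expression gives u1 ⋄ u2 ⋄ u3
Identical normal forms: equal.


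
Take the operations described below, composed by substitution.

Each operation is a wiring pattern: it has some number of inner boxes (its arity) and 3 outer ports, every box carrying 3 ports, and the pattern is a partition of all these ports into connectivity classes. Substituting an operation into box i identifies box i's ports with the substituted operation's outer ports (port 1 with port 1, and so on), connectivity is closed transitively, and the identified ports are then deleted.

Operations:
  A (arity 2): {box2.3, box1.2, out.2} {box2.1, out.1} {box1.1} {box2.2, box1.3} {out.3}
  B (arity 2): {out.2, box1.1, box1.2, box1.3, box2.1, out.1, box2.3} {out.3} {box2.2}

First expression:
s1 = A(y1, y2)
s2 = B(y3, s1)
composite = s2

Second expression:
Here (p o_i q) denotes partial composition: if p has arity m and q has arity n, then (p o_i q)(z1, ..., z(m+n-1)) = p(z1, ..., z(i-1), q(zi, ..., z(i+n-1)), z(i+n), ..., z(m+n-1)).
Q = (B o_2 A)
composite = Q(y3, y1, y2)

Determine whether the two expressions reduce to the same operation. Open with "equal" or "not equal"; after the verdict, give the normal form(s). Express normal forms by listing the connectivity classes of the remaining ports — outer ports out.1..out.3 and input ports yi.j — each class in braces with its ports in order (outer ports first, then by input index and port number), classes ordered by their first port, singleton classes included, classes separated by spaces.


equal; the common form is {out.1, out.2, y2.1, y3.1, y3.2, y3.3} {out.3} {y1.1} {y1.2, y2.3} {y1.3, y2.2}

Reducing the first expression gives {out.1, out.2, y2.1, y3.1, y3.2, y3.3} {out.3} {y1.1} {y1.2, y2.3} {y1.3, y2.2}
Reducing the second expression gives {out.1, out.2, y2.1, y3.1, y3.2, y3.3} {out.3} {y1.1} {y1.2, y2.3} {y1.3, y2.2}
Both agree, so they are equal.


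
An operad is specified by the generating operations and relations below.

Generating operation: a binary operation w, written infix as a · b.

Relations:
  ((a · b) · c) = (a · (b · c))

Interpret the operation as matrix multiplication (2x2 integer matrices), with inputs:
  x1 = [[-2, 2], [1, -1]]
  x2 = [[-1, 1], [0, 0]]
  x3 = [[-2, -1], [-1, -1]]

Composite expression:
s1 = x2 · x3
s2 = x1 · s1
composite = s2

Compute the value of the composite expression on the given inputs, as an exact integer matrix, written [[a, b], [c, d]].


(x2 · x3) = [[1, 0], [0, 0]]
(x1 · (x2 · x3)) = [[-2, 0], [1, 0]]

[[-2, 0], [1, 0]]


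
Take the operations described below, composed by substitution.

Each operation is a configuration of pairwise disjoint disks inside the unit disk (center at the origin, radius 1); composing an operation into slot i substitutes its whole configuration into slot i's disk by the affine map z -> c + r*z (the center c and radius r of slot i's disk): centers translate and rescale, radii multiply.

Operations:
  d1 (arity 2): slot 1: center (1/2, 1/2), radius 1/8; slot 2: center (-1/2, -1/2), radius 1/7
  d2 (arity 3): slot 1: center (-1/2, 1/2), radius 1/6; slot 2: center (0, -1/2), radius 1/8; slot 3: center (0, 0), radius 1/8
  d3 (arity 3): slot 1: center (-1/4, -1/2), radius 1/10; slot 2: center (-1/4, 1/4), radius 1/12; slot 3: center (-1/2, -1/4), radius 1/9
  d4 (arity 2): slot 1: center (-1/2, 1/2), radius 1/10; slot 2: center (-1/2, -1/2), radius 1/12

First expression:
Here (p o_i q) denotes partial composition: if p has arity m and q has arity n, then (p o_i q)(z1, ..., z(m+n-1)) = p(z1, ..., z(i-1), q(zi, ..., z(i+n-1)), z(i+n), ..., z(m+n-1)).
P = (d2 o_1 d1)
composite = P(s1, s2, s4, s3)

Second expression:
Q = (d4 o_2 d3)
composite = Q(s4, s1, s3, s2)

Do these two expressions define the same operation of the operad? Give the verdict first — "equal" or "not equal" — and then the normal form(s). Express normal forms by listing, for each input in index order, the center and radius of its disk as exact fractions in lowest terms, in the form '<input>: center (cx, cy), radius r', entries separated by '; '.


not equal; the first gives s1: center (-5/12, 7/12), radius 1/48; s2: center (-7/12, 5/12), radius 1/42; s3: center (0, 0), radius 1/8; s4: center (0, -1/2), radius 1/8 and the second s1: center (-25/48, -13/24), radius 1/120; s2: center (-13/24, -25/48), radius 1/108; s3: center (-25/48, -23/48), radius 1/144; s4: center (-1/2, 1/2), radius 1/10

The first composite normalizes to s1: center (-5/12, 7/12), radius 1/48; s2: center (-7/12, 5/12), radius 1/42; s3: center (0, 0), radius 1/8; s4: center (0, -1/2), radius 1/8
The second composite normalizes to s1: center (-25/48, -13/24), radius 1/120; s2: center (-13/24, -25/48), radius 1/108; s3: center (-25/48, -23/48), radius 1/144; s4: center (-1/2, 1/2), radius 1/10
Different reductions; not equal.


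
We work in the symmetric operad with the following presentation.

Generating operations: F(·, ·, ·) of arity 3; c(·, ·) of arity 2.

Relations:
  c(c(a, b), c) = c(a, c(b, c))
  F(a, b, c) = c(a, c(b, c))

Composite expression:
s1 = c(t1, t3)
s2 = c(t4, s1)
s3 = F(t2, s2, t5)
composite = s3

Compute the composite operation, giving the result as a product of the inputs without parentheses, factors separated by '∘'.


Every regrouping of F is equal, so read the t-inputs in written order.
c(t1, t3) collapses to t1 ∘ t3
c(t4, c(t1, t3)) collapses to t4 ∘ t1 ∘ t3
F(t2, c(t4, c(t1, t3)), t5) collapses to t2 ∘ t4 ∘ t1 ∘ t3 ∘ t5

t2 ∘ t4 ∘ t1 ∘ t3 ∘ t5


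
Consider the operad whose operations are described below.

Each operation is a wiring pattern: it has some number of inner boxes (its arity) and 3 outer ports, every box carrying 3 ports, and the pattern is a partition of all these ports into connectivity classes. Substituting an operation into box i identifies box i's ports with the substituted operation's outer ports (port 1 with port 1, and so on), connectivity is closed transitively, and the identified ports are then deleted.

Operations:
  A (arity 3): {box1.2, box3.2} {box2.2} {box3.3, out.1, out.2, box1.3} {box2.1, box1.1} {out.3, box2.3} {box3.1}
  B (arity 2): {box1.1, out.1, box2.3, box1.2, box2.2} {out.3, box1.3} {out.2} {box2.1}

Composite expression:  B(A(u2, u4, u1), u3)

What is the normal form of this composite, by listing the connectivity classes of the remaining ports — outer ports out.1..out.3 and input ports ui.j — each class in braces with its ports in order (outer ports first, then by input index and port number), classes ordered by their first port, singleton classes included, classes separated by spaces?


{out.1, u1.3, u2.3, u3.2, u3.3} {out.2} {out.3, u4.3} {u1.1} {u1.2, u2.2} {u2.1, u4.1} {u3.1} {u4.2}

Substituting into B glues patterns; closure does the rest.
through A, on inputs (u2, u4, u1): {out.1, out.2, u1.3, u2.3} {out.3, u4.3} {u1.1} {u1.2, u2.2} {u2.1, u4.1} {u4.2} (out.j = stage outer ports)
through B, on inputs (u2, u4, u1, u3): {out.1, u1.3, u2.3, u3.2, u3.3} {out.2} {out.3, u4.3} {u1.1} {u1.2, u2.2} {u2.1, u4.1} {u3.1} {u4.2} (out.j = stage outer ports)


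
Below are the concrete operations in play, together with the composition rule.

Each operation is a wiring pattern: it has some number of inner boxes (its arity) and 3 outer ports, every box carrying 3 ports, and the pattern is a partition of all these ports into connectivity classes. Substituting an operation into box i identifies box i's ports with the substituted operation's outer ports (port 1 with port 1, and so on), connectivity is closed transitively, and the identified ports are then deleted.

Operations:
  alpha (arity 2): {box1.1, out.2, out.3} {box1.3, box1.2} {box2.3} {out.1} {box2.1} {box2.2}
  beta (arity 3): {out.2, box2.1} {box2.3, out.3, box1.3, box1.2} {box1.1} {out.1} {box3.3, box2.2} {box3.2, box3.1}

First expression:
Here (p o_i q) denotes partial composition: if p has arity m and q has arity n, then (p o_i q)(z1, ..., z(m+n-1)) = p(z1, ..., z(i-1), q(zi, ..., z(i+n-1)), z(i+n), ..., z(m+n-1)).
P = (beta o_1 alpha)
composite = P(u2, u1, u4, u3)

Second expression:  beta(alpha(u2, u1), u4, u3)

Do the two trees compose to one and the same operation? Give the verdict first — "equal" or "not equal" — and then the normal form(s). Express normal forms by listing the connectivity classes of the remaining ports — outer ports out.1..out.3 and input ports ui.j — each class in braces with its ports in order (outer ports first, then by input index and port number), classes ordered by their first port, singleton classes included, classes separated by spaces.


The first expression reduces to {out.1} {out.2, u4.1} {out.3, u2.1, u4.3} {u1.1} {u1.2} {u1.3} {u2.2, u2.3} {u3.1, u3.2} {u3.3, u4.2}
The second expression reduces to {out.1} {out.2, u4.1} {out.3, u2.1, u4.3} {u1.1} {u1.2} {u1.3} {u2.2, u2.3} {u3.1, u3.2} {u3.3, u4.2}
Same normal form: equal.

equal: each reduces to {out.1} {out.2, u4.1} {out.3, u2.1, u4.3} {u1.1} {u1.2} {u1.3} {u2.2, u2.3} {u3.1, u3.2} {u3.3, u4.2}


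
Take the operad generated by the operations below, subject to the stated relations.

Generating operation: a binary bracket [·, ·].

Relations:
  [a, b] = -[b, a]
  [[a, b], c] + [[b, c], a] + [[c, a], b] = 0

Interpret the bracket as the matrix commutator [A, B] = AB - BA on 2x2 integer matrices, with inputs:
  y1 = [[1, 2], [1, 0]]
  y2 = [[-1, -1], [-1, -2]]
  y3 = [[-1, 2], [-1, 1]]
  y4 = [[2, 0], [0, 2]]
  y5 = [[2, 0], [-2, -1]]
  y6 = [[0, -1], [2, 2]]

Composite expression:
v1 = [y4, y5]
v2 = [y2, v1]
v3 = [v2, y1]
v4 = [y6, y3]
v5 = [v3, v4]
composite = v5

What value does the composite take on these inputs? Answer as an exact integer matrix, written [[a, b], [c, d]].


[y4, y5] = [[0, 0], [0, 0]]
[y2, [y4, y5]] = [[0, 0], [0, 0]]
[[y2, [y4, y5]], y1] = [[0, 0], [0, 0]]
[y6, y3] = [[-3, -6], [-6, 3]]
[[[y2, [y4, y5]], y1], [y6, y3]] = [[0, 0], [0, 0]]

[[0, 0], [0, 0]]


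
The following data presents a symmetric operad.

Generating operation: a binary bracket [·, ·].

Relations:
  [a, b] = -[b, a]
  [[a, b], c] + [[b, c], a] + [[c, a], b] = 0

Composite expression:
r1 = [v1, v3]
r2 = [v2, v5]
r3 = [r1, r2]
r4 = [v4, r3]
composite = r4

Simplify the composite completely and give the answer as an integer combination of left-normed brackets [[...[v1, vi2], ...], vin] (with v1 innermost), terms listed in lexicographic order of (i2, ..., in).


-[[[[v1, v3], v2], v5], v4] + [[[[v1, v3], v5], v2], v4]

Left-normed coefficients sit on the v1-initial expansion words.
Composite bracket: [v4, [[v1, v3], [v2, v5]]]
The bracket unfolds into 16 signed words via [a, b] = ab - ba (2^4 = 16).
The v1-initial words carry the normal form:
  v1v3v2v5v4 (sign -1) contributes -[[[[v1, v3], v2], v5], v4]
  v1v3v5v2v4 (sign +1) contributes +[[[[v1, v3], v5], v2], v4]


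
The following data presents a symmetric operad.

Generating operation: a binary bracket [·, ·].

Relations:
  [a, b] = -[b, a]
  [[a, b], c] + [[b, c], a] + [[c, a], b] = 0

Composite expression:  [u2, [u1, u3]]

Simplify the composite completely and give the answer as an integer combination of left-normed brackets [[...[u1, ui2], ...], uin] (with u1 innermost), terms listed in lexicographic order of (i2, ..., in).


-[[u1, u3], u2]

Antisymmetry and Jacobi reduce to u1-anchored left-normed brackets.
Composite bracket: [u2, [u1, u3]]
Under [a, b] = ab - ba we get 4 signed associative words (2^2 = 4).
Only words starting with u1 matter:
  sign of u1u3u2 is -1, so it contributes -[[u1, u3], u2]


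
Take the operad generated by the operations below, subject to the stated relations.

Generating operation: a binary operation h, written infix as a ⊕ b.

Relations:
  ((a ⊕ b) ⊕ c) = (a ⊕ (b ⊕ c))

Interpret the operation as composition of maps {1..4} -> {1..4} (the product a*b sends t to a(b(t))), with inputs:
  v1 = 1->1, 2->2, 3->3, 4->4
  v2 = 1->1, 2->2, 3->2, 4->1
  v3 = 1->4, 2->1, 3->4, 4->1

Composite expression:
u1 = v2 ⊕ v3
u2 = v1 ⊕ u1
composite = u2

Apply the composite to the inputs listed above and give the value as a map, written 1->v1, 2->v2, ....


1->1, 2->1, 3->1, 4->1

(v2 ⊕ v3) = 1->1, 2->1, 3->1, 4->1
(v1 ⊕ (v2 ⊕ v3)) = 1->1, 2->1, 3->1, 4->1


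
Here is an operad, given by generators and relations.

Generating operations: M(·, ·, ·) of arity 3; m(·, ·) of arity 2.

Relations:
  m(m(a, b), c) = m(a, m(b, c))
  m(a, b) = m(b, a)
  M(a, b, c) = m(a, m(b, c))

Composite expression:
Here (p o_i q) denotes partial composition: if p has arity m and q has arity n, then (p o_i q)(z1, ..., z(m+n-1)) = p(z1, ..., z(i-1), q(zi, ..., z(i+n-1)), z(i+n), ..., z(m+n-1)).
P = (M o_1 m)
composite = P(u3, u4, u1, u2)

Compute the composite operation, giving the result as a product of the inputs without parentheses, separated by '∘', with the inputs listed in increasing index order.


u1 ∘ u2 ∘ u3 ∘ u4

Key point: M commutes, so take the u-inputs in any fixed order.
m(u3, u4) collapses to u3 ∘ u4
M(m(u3, u4), u1, u2) collapses to u3 ∘ u4 ∘ u1 ∘ u2
putting the inputs in ascending order: u1 ∘ u2 ∘ u3 ∘ u4


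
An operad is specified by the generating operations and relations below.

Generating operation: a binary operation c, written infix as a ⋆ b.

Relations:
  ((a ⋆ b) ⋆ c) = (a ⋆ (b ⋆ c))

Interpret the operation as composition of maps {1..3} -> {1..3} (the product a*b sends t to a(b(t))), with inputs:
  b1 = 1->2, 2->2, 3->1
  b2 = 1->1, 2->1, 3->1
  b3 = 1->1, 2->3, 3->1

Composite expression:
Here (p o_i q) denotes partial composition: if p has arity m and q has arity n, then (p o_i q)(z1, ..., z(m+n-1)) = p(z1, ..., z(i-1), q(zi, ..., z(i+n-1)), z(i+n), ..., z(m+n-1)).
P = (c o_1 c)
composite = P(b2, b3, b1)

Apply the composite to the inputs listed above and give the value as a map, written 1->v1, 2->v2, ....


1->1, 2->1, 3->1


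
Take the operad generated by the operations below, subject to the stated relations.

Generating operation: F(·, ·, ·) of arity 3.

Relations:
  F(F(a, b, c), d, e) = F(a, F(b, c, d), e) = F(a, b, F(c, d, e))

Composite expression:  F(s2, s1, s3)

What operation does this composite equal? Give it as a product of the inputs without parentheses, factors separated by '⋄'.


Under associativity of F, the answer is the s's in reading order.
F(s2, s1, s3) linearizes to s2 ⋄ s1 ⋄ s3

s2 ⋄ s1 ⋄ s3


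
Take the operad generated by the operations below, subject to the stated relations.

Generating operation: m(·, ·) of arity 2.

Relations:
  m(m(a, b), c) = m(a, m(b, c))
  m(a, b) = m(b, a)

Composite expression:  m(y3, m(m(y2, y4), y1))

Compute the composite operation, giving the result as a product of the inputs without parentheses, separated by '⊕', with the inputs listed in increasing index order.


y1 ⊕ y2 ⊕ y3 ⊕ y4

Any arrangement under m is one operation, so sort the y-inputs.
m(y2, y4) spells out as y2 ⊕ y4
m(m(y2, y4), y1) spells out as y2 ⊕ y4 ⊕ y1
m(y3, m(m(y2, y4), y1)) spells out as y3 ⊕ y2 ⊕ y4 ⊕ y1
reordering the factors by index: y1 ⊕ y2 ⊕ y3 ⊕ y4


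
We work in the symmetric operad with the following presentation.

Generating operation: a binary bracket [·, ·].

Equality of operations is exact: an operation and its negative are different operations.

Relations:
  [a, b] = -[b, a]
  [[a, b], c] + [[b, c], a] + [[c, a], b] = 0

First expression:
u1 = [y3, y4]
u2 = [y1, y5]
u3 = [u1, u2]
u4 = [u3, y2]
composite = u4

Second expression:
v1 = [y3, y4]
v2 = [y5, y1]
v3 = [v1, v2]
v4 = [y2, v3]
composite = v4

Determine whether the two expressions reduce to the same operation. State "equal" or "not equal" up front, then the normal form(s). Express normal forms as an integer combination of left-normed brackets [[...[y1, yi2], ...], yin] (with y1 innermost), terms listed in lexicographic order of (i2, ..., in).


equal — both sides give -[[[[y1, y5], y3], y4], y2] + [[[[y1, y5], y4], y3], y2]

Reducing the first expression gives -[[[[y1, y5], y3], y4], y2] + [[[[y1, y5], y4], y3], y2]
Reducing the second expression gives -[[[[y1, y5], y3], y4], y2] + [[[[y1, y5], y4], y3], y2]
The normal forms match — equal.


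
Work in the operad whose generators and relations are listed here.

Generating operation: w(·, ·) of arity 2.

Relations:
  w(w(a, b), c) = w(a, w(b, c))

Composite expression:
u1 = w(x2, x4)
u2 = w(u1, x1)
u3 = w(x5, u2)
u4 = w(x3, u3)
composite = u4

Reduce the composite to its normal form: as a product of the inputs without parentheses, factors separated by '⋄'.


Key point: w is associative — brackets drop, the x-order remains.
w(x2, x4) spells out as x2 ⋄ x4
w(w(x2, x4), x1) spells out as x2 ⋄ x4 ⋄ x1
w(x5, w(w(x2, x4), x1)) spells out as x5 ⋄ x2 ⋄ x4 ⋄ x1
w(x3, w(x5, w(w(x2, x4), x1))) spells out as x3 ⋄ x5 ⋄ x2 ⋄ x4 ⋄ x1

x3 ⋄ x5 ⋄ x2 ⋄ x4 ⋄ x1


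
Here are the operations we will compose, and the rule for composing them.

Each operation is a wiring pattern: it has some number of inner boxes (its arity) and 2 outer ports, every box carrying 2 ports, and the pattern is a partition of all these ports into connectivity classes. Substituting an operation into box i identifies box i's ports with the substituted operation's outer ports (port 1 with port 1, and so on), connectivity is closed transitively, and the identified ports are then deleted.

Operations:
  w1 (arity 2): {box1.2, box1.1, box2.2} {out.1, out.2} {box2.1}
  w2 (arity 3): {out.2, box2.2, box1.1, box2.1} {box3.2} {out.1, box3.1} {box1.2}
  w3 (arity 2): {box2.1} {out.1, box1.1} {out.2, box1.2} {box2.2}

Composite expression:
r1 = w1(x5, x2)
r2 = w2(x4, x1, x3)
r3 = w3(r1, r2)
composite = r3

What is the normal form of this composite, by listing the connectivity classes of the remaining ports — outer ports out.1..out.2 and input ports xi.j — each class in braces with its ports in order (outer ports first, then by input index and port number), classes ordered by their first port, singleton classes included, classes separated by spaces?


{out.1, out.2} {x1.1, x1.2, x4.1} {x2.1} {x2.2, x5.1, x5.2} {x3.1} {x3.2} {x4.2}

Reachability decides: close wires over w3-identified ports.
composing w1 on (x5, x2), with out.j its own outer ports: {out.1, out.2} {x2.1} {x2.2, x5.1, x5.2}
composing w2 on (x4, x1, x3), with out.j its own outer ports: {out.1, x3.1} {out.2, x1.1, x1.2, x4.1} {x3.2} {x4.2}
composing w3 on (x5, x2, x4, x1, x3), with out.j its own outer ports: {out.1, out.2} {x1.1, x1.2, x4.1} {x2.1} {x2.2, x5.1, x5.2} {x3.1} {x3.2} {x4.2}


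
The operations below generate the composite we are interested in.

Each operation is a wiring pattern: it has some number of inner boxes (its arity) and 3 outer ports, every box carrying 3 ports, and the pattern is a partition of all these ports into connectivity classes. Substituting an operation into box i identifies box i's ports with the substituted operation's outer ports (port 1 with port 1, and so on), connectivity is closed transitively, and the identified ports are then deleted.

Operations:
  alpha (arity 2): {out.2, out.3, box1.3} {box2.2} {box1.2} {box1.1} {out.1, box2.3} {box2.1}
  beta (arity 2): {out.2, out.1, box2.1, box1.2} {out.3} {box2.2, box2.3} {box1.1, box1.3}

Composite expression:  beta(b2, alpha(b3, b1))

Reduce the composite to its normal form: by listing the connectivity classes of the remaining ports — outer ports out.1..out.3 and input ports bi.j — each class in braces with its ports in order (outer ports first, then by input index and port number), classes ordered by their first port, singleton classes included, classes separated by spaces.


Treat the ports identified at beta as solder joints: merge, then drop.
after alpha, the pattern on (b3, b1) reads {out.1, b1.3} {out.2, out.3, b3.3} {b1.1} {b1.2} {b3.1} {b3.2} (out.j = its outer ports)
after beta, the pattern on (b2, b3, b1) reads {out.1, out.2, b1.3, b2.2} {out.3} {b1.1} {b1.2} {b2.1, b2.3} {b3.1} {b3.2} {b3.3} (out.j = its outer ports)

{out.1, out.2, b1.3, b2.2} {out.3} {b1.1} {b1.2} {b2.1, b2.3} {b3.1} {b3.2} {b3.3}


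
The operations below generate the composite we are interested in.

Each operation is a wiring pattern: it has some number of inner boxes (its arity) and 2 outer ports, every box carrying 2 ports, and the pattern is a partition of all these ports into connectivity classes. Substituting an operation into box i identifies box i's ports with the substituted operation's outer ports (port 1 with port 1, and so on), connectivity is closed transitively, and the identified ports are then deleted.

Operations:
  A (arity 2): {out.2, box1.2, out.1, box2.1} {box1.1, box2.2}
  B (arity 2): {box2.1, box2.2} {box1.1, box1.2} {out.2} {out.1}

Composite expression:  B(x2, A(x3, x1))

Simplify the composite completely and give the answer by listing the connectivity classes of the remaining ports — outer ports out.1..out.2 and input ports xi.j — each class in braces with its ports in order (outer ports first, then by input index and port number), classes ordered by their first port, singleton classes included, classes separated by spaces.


Connectivity passes through glued B-boundaries; trace each wire chain.
through A, on inputs (x3, x1): {out.1, out.2, x1.1, x3.2} {x1.2, x3.1} (out.j = stage outer ports)
through B, on inputs (x2, x3, x1): {out.1} {out.2} {x1.1, x3.2} {x1.2, x3.1} {x2.1, x2.2} (out.j = stage outer ports)

{out.1} {out.2} {x1.1, x3.2} {x1.2, x3.1} {x2.1, x2.2}


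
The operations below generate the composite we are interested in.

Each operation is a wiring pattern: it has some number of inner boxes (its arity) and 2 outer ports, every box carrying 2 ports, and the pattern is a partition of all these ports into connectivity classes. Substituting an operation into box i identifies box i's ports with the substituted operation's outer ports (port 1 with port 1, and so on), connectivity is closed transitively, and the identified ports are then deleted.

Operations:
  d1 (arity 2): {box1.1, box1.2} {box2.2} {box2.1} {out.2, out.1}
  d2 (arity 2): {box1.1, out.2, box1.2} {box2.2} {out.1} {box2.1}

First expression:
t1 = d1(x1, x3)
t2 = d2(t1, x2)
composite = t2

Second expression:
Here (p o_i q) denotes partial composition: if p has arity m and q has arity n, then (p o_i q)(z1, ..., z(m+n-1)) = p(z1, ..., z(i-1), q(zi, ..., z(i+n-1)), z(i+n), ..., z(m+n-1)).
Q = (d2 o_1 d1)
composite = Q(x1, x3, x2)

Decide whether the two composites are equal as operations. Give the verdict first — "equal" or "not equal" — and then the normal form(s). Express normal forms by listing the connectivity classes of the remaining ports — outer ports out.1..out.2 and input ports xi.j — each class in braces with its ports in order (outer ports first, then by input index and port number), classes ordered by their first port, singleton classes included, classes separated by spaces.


equal; the common form is {out.1} {out.2} {x1.1, x1.2} {x2.1} {x2.2} {x3.1} {x3.2}

The first expression reduces to {out.1} {out.2} {x1.1, x1.2} {x2.1} {x2.2} {x3.1} {x3.2}
The second expression reduces to {out.1} {out.2} {x1.1, x1.2} {x2.1} {x2.2} {x3.1} {x3.2}
One common form — equal.


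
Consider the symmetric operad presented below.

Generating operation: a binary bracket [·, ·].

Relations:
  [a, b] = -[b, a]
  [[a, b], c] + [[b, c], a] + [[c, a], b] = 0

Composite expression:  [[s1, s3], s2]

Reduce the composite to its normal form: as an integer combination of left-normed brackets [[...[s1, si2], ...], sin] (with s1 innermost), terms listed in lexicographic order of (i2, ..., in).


[[s1, s3], s2]

Antisymmetry and Jacobi reduce to s1-anchored left-normed brackets.
Composite bracket: [[s1, s3], s2]
Applying ab - ba throughout gives 4 signed words (2^2 = 4).
Coefficients come from the s1-initial words:
  sign of s1s3s2 is +1, so it contributes +[[s1, s3], s2]


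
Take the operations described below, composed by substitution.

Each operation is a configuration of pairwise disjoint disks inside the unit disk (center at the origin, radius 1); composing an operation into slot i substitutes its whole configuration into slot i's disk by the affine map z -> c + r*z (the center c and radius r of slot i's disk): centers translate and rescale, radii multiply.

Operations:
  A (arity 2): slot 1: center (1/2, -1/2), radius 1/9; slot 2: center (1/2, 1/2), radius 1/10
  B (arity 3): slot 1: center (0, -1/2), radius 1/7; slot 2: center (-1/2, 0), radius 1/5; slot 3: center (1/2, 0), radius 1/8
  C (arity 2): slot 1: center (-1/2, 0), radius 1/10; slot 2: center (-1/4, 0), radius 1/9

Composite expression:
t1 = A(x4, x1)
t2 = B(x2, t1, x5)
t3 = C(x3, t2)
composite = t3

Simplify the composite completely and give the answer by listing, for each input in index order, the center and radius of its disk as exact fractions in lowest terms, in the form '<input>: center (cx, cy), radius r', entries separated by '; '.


Follow each x-input down from C: c' goes to c + r*c', radius to r*r'.
x3 passes through 1 substitution, ending at center (-1/2, 0), radius 1/10
x2 passes through 2 substitutions, ending at center (-1/4, -1/18), radius 1/63
x4 passes through 3 substitutions, ending at center (-53/180, -1/90), radius 1/405
x1 passes through 3 substitutions, ending at center (-53/180, 1/90), radius 1/450
x5 passes through 2 substitutions, ending at center (-7/36, 0), radius 1/72

x1: center (-53/180, 1/90), radius 1/450; x2: center (-1/4, -1/18), radius 1/63; x3: center (-1/2, 0), radius 1/10; x4: center (-53/180, -1/90), radius 1/405; x5: center (-7/36, 0), radius 1/72


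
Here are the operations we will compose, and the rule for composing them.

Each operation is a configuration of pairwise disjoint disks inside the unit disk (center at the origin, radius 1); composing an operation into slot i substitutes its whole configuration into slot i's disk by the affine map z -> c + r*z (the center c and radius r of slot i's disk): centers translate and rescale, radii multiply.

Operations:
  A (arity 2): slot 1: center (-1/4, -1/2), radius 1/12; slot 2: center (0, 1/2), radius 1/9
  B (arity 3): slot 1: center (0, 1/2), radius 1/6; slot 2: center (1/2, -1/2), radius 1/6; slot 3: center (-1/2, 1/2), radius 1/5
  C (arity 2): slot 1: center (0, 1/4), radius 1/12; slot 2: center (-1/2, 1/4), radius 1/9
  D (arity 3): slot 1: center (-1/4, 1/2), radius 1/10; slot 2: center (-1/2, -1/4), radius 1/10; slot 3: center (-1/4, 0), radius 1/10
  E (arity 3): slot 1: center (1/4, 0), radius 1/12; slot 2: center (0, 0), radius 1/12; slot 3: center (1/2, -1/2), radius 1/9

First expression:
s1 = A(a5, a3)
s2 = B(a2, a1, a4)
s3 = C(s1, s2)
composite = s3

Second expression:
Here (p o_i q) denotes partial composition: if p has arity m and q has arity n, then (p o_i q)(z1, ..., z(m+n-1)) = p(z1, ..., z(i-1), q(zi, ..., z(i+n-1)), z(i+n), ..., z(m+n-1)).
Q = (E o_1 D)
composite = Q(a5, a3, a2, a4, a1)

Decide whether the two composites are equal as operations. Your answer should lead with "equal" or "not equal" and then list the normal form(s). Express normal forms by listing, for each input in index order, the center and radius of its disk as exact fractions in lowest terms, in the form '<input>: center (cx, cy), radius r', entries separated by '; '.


not equal — first a1: center (-4/9, 7/36), radius 1/54; a2: center (-1/2, 11/36), radius 1/54; a3: center (0, 7/24), radius 1/108; a4: center (-5/9, 11/36), radius 1/45; a5: center (-1/48, 5/24), radius 1/144, second a1: center (1/2, -1/2), radius 1/9; a2: center (11/48, 0), radius 1/120; a3: center (5/24, -1/48), radius 1/120; a4: center (0, 0), radius 1/12; a5: center (11/48, 1/24), radius 1/120

The first composite normalizes to a1: center (-4/9, 7/36), radius 1/54; a2: center (-1/2, 11/36), radius 1/54; a3: center (0, 7/24), radius 1/108; a4: center (-5/9, 11/36), radius 1/45; a5: center (-1/48, 5/24), radius 1/144
The second composite normalizes to a1: center (1/2, -1/2), radius 1/9; a2: center (11/48, 0), radius 1/120; a3: center (5/24, -1/48), radius 1/120; a4: center (0, 0), radius 1/12; a5: center (11/48, 1/24), radius 1/120
Distinct normal forms: not equal.
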